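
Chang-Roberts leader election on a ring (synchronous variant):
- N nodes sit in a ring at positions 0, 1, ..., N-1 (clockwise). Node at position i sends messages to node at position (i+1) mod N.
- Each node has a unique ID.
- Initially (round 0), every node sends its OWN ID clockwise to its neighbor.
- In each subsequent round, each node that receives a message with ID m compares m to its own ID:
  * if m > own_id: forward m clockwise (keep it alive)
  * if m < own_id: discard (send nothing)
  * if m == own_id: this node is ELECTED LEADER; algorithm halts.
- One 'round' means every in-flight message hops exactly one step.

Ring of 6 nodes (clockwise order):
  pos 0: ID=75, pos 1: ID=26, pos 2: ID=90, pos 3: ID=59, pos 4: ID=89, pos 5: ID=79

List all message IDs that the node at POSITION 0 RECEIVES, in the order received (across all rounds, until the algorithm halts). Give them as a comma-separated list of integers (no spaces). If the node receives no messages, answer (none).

Answer: 79,89,90

Derivation:
Round 1: pos1(id26) recv 75: fwd; pos2(id90) recv 26: drop; pos3(id59) recv 90: fwd; pos4(id89) recv 59: drop; pos5(id79) recv 89: fwd; pos0(id75) recv 79: fwd
Round 2: pos2(id90) recv 75: drop; pos4(id89) recv 90: fwd; pos0(id75) recv 89: fwd; pos1(id26) recv 79: fwd
Round 3: pos5(id79) recv 90: fwd; pos1(id26) recv 89: fwd; pos2(id90) recv 79: drop
Round 4: pos0(id75) recv 90: fwd; pos2(id90) recv 89: drop
Round 5: pos1(id26) recv 90: fwd
Round 6: pos2(id90) recv 90: ELECTED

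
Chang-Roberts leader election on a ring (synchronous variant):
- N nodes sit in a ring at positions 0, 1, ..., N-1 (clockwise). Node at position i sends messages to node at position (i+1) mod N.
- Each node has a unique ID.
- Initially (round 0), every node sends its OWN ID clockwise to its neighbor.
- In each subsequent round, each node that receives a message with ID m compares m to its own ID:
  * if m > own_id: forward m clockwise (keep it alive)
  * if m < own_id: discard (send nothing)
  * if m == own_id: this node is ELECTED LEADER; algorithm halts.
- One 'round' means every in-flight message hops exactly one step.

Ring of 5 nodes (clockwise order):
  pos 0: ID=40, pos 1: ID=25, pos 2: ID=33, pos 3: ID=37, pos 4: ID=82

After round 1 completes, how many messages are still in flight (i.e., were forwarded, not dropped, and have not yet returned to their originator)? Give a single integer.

Answer: 2

Derivation:
Round 1: pos1(id25) recv 40: fwd; pos2(id33) recv 25: drop; pos3(id37) recv 33: drop; pos4(id82) recv 37: drop; pos0(id40) recv 82: fwd
After round 1: 2 messages still in flight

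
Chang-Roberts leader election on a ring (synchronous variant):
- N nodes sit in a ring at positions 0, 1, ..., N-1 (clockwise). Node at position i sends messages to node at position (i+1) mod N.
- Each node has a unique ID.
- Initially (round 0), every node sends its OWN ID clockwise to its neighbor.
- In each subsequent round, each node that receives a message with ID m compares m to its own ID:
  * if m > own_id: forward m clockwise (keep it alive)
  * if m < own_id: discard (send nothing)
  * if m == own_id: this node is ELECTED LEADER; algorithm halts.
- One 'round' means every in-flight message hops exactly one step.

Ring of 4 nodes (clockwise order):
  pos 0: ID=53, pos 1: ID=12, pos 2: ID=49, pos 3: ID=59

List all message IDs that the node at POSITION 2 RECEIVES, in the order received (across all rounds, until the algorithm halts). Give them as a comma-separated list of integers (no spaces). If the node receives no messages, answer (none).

Round 1: pos1(id12) recv 53: fwd; pos2(id49) recv 12: drop; pos3(id59) recv 49: drop; pos0(id53) recv 59: fwd
Round 2: pos2(id49) recv 53: fwd; pos1(id12) recv 59: fwd
Round 3: pos3(id59) recv 53: drop; pos2(id49) recv 59: fwd
Round 4: pos3(id59) recv 59: ELECTED

Answer: 12,53,59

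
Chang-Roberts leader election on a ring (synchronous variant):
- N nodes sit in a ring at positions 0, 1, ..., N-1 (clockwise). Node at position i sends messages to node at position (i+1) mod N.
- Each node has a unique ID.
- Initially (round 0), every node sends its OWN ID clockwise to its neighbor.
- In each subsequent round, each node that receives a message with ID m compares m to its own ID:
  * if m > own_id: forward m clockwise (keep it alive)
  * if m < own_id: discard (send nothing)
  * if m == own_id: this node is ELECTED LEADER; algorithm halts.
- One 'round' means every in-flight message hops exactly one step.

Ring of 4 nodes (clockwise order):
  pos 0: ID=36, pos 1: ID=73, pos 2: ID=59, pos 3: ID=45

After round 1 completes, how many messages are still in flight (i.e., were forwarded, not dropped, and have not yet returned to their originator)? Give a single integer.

Round 1: pos1(id73) recv 36: drop; pos2(id59) recv 73: fwd; pos3(id45) recv 59: fwd; pos0(id36) recv 45: fwd
After round 1: 3 messages still in flight

Answer: 3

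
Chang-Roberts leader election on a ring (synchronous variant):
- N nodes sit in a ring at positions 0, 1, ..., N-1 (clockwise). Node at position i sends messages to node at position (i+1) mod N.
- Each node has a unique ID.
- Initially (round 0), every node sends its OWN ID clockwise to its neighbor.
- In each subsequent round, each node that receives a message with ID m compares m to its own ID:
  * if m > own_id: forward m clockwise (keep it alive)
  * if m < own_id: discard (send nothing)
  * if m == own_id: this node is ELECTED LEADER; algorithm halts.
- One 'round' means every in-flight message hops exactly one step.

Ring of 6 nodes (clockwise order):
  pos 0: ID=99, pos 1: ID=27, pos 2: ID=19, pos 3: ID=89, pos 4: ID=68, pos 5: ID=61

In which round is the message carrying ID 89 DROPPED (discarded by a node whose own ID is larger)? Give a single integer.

Answer: 3

Derivation:
Round 1: pos1(id27) recv 99: fwd; pos2(id19) recv 27: fwd; pos3(id89) recv 19: drop; pos4(id68) recv 89: fwd; pos5(id61) recv 68: fwd; pos0(id99) recv 61: drop
Round 2: pos2(id19) recv 99: fwd; pos3(id89) recv 27: drop; pos5(id61) recv 89: fwd; pos0(id99) recv 68: drop
Round 3: pos3(id89) recv 99: fwd; pos0(id99) recv 89: drop
Round 4: pos4(id68) recv 99: fwd
Round 5: pos5(id61) recv 99: fwd
Round 6: pos0(id99) recv 99: ELECTED
Message ID 89 originates at pos 3; dropped at pos 0 in round 3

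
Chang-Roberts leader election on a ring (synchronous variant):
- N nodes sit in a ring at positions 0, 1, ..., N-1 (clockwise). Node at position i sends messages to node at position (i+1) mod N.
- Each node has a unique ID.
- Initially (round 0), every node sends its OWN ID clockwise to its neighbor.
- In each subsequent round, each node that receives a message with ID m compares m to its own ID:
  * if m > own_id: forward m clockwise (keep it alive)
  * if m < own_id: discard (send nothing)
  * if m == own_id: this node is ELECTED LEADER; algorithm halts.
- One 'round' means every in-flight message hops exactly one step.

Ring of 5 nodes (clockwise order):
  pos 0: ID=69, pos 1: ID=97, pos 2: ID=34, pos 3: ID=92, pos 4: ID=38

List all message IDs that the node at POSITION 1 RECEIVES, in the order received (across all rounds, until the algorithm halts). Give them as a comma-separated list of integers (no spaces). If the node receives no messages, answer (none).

Round 1: pos1(id97) recv 69: drop; pos2(id34) recv 97: fwd; pos3(id92) recv 34: drop; pos4(id38) recv 92: fwd; pos0(id69) recv 38: drop
Round 2: pos3(id92) recv 97: fwd; pos0(id69) recv 92: fwd
Round 3: pos4(id38) recv 97: fwd; pos1(id97) recv 92: drop
Round 4: pos0(id69) recv 97: fwd
Round 5: pos1(id97) recv 97: ELECTED

Answer: 69,92,97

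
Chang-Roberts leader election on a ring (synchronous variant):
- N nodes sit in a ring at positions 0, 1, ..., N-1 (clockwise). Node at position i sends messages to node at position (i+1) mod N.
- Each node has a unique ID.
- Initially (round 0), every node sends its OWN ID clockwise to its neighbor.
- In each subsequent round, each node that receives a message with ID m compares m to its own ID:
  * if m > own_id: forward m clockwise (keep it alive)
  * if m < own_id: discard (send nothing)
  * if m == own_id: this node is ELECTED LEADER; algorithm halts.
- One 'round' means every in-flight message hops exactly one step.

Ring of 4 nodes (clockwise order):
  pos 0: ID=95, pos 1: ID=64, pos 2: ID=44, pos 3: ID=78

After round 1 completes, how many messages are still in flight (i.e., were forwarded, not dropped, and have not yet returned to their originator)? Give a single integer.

Answer: 2

Derivation:
Round 1: pos1(id64) recv 95: fwd; pos2(id44) recv 64: fwd; pos3(id78) recv 44: drop; pos0(id95) recv 78: drop
After round 1: 2 messages still in flight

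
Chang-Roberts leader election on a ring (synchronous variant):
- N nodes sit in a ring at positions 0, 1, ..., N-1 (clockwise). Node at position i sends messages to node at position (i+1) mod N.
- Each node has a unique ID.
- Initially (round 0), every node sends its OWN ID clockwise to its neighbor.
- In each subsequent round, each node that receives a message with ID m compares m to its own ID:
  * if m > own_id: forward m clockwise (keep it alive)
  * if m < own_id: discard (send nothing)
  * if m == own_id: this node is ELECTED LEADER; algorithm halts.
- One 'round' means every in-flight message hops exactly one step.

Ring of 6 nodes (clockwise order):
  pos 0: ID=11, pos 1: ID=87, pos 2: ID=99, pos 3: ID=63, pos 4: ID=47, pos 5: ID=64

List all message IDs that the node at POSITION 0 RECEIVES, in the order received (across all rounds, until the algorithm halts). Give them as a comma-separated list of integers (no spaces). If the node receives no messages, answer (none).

Answer: 64,99

Derivation:
Round 1: pos1(id87) recv 11: drop; pos2(id99) recv 87: drop; pos3(id63) recv 99: fwd; pos4(id47) recv 63: fwd; pos5(id64) recv 47: drop; pos0(id11) recv 64: fwd
Round 2: pos4(id47) recv 99: fwd; pos5(id64) recv 63: drop; pos1(id87) recv 64: drop
Round 3: pos5(id64) recv 99: fwd
Round 4: pos0(id11) recv 99: fwd
Round 5: pos1(id87) recv 99: fwd
Round 6: pos2(id99) recv 99: ELECTED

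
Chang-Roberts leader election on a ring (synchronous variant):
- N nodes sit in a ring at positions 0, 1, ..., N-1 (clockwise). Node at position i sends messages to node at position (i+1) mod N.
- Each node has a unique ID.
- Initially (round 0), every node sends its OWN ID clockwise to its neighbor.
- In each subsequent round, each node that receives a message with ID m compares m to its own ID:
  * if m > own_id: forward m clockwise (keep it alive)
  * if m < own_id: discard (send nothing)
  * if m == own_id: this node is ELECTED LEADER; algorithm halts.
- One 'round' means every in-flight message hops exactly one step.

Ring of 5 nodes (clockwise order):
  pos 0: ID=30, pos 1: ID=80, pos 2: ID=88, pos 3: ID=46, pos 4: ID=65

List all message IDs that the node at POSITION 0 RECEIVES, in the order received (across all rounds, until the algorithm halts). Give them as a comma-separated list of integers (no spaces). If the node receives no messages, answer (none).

Answer: 65,88

Derivation:
Round 1: pos1(id80) recv 30: drop; pos2(id88) recv 80: drop; pos3(id46) recv 88: fwd; pos4(id65) recv 46: drop; pos0(id30) recv 65: fwd
Round 2: pos4(id65) recv 88: fwd; pos1(id80) recv 65: drop
Round 3: pos0(id30) recv 88: fwd
Round 4: pos1(id80) recv 88: fwd
Round 5: pos2(id88) recv 88: ELECTED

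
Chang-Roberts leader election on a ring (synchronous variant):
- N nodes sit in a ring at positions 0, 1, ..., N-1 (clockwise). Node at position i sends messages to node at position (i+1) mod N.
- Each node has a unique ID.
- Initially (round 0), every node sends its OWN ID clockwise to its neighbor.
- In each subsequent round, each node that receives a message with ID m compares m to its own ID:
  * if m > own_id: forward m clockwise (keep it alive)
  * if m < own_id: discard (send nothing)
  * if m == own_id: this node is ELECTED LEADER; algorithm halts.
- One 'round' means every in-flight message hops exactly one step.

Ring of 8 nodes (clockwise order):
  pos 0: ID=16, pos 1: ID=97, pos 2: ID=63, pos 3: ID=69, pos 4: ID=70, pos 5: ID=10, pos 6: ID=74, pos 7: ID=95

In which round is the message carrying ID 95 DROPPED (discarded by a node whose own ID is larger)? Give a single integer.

Answer: 2

Derivation:
Round 1: pos1(id97) recv 16: drop; pos2(id63) recv 97: fwd; pos3(id69) recv 63: drop; pos4(id70) recv 69: drop; pos5(id10) recv 70: fwd; pos6(id74) recv 10: drop; pos7(id95) recv 74: drop; pos0(id16) recv 95: fwd
Round 2: pos3(id69) recv 97: fwd; pos6(id74) recv 70: drop; pos1(id97) recv 95: drop
Round 3: pos4(id70) recv 97: fwd
Round 4: pos5(id10) recv 97: fwd
Round 5: pos6(id74) recv 97: fwd
Round 6: pos7(id95) recv 97: fwd
Round 7: pos0(id16) recv 97: fwd
Round 8: pos1(id97) recv 97: ELECTED
Message ID 95 originates at pos 7; dropped at pos 1 in round 2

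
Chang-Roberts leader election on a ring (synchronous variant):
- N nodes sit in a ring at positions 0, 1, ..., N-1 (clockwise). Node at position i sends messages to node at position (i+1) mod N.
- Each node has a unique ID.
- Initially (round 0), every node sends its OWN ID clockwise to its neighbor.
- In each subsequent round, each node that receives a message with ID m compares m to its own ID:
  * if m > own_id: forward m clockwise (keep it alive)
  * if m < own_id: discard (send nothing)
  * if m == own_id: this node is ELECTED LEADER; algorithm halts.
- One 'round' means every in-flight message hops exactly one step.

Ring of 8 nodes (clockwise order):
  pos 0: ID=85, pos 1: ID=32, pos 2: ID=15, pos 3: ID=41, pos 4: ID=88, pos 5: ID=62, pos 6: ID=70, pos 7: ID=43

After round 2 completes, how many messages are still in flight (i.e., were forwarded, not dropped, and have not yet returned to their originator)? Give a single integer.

Round 1: pos1(id32) recv 85: fwd; pos2(id15) recv 32: fwd; pos3(id41) recv 15: drop; pos4(id88) recv 41: drop; pos5(id62) recv 88: fwd; pos6(id70) recv 62: drop; pos7(id43) recv 70: fwd; pos0(id85) recv 43: drop
Round 2: pos2(id15) recv 85: fwd; pos3(id41) recv 32: drop; pos6(id70) recv 88: fwd; pos0(id85) recv 70: drop
After round 2: 2 messages still in flight

Answer: 2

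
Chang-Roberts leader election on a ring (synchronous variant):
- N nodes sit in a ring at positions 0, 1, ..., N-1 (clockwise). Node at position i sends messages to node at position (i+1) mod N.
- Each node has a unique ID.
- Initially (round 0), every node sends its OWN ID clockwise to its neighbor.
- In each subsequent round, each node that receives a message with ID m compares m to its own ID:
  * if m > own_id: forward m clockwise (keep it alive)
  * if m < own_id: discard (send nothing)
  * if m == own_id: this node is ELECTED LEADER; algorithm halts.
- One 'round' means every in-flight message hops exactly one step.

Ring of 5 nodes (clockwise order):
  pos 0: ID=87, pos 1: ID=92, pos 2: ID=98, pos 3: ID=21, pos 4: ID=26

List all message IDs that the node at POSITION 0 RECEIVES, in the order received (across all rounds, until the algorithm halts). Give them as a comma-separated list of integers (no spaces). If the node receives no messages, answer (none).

Round 1: pos1(id92) recv 87: drop; pos2(id98) recv 92: drop; pos3(id21) recv 98: fwd; pos4(id26) recv 21: drop; pos0(id87) recv 26: drop
Round 2: pos4(id26) recv 98: fwd
Round 3: pos0(id87) recv 98: fwd
Round 4: pos1(id92) recv 98: fwd
Round 5: pos2(id98) recv 98: ELECTED

Answer: 26,98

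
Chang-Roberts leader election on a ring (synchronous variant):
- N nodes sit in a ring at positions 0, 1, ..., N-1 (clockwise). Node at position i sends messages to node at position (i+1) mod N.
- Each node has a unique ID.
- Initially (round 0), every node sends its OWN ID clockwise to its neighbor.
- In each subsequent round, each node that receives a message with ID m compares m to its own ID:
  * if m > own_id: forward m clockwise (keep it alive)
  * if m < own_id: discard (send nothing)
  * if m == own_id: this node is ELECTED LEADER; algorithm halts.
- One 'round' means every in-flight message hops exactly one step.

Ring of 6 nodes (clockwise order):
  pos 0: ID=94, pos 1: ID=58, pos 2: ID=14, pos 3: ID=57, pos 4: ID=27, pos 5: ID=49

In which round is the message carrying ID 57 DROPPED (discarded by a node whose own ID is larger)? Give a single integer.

Round 1: pos1(id58) recv 94: fwd; pos2(id14) recv 58: fwd; pos3(id57) recv 14: drop; pos4(id27) recv 57: fwd; pos5(id49) recv 27: drop; pos0(id94) recv 49: drop
Round 2: pos2(id14) recv 94: fwd; pos3(id57) recv 58: fwd; pos5(id49) recv 57: fwd
Round 3: pos3(id57) recv 94: fwd; pos4(id27) recv 58: fwd; pos0(id94) recv 57: drop
Round 4: pos4(id27) recv 94: fwd; pos5(id49) recv 58: fwd
Round 5: pos5(id49) recv 94: fwd; pos0(id94) recv 58: drop
Round 6: pos0(id94) recv 94: ELECTED
Message ID 57 originates at pos 3; dropped at pos 0 in round 3

Answer: 3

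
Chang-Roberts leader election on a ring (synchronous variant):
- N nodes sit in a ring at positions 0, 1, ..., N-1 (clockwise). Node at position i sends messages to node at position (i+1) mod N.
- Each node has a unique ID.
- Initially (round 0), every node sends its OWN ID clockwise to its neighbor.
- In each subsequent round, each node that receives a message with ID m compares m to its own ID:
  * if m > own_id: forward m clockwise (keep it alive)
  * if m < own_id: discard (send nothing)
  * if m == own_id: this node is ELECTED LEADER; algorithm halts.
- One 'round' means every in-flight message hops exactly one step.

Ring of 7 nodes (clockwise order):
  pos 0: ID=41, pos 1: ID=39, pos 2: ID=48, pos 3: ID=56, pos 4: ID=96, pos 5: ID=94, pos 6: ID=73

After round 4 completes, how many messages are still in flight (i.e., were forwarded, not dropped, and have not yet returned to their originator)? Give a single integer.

Answer: 3

Derivation:
Round 1: pos1(id39) recv 41: fwd; pos2(id48) recv 39: drop; pos3(id56) recv 48: drop; pos4(id96) recv 56: drop; pos5(id94) recv 96: fwd; pos6(id73) recv 94: fwd; pos0(id41) recv 73: fwd
Round 2: pos2(id48) recv 41: drop; pos6(id73) recv 96: fwd; pos0(id41) recv 94: fwd; pos1(id39) recv 73: fwd
Round 3: pos0(id41) recv 96: fwd; pos1(id39) recv 94: fwd; pos2(id48) recv 73: fwd
Round 4: pos1(id39) recv 96: fwd; pos2(id48) recv 94: fwd; pos3(id56) recv 73: fwd
After round 4: 3 messages still in flight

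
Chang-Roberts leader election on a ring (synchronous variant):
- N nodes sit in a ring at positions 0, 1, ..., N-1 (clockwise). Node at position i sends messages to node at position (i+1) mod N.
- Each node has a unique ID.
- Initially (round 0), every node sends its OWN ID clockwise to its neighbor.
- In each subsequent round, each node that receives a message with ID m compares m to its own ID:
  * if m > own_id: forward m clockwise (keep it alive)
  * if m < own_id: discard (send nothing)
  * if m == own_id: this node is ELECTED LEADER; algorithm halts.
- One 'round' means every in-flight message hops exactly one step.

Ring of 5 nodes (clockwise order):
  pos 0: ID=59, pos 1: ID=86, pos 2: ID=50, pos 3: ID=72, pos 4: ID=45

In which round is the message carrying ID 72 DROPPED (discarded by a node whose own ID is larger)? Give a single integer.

Answer: 3

Derivation:
Round 1: pos1(id86) recv 59: drop; pos2(id50) recv 86: fwd; pos3(id72) recv 50: drop; pos4(id45) recv 72: fwd; pos0(id59) recv 45: drop
Round 2: pos3(id72) recv 86: fwd; pos0(id59) recv 72: fwd
Round 3: pos4(id45) recv 86: fwd; pos1(id86) recv 72: drop
Round 4: pos0(id59) recv 86: fwd
Round 5: pos1(id86) recv 86: ELECTED
Message ID 72 originates at pos 3; dropped at pos 1 in round 3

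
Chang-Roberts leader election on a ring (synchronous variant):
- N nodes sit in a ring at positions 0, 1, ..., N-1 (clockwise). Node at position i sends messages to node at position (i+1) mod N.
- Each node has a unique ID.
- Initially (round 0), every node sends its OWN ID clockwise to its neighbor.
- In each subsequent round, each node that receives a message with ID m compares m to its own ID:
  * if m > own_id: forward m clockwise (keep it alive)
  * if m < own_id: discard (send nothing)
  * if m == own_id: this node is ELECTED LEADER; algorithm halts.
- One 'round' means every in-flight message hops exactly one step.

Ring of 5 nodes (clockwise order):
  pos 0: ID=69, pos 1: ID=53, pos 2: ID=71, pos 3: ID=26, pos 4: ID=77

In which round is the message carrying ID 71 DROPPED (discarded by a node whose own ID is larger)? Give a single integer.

Round 1: pos1(id53) recv 69: fwd; pos2(id71) recv 53: drop; pos3(id26) recv 71: fwd; pos4(id77) recv 26: drop; pos0(id69) recv 77: fwd
Round 2: pos2(id71) recv 69: drop; pos4(id77) recv 71: drop; pos1(id53) recv 77: fwd
Round 3: pos2(id71) recv 77: fwd
Round 4: pos3(id26) recv 77: fwd
Round 5: pos4(id77) recv 77: ELECTED
Message ID 71 originates at pos 2; dropped at pos 4 in round 2

Answer: 2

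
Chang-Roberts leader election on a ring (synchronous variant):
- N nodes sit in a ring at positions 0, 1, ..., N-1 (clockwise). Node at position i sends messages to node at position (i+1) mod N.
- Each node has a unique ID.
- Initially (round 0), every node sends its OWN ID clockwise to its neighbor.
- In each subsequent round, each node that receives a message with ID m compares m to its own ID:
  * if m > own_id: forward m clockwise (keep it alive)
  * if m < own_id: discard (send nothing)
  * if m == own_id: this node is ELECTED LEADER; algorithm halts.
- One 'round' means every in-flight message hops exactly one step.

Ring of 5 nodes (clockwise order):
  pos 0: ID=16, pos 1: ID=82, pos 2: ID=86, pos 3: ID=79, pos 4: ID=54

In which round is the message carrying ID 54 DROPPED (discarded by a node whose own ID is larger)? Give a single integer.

Round 1: pos1(id82) recv 16: drop; pos2(id86) recv 82: drop; pos3(id79) recv 86: fwd; pos4(id54) recv 79: fwd; pos0(id16) recv 54: fwd
Round 2: pos4(id54) recv 86: fwd; pos0(id16) recv 79: fwd; pos1(id82) recv 54: drop
Round 3: pos0(id16) recv 86: fwd; pos1(id82) recv 79: drop
Round 4: pos1(id82) recv 86: fwd
Round 5: pos2(id86) recv 86: ELECTED
Message ID 54 originates at pos 4; dropped at pos 1 in round 2

Answer: 2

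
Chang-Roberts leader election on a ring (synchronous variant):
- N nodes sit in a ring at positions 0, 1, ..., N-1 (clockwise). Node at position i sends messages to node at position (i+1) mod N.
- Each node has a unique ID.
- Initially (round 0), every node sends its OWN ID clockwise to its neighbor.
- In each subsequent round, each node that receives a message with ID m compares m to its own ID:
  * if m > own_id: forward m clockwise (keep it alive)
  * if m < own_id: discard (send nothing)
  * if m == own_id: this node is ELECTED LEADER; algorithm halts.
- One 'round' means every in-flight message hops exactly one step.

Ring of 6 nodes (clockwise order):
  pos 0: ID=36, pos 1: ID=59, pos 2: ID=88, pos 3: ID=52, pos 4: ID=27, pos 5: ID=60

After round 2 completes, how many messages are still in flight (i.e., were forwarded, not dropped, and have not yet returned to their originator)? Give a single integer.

Round 1: pos1(id59) recv 36: drop; pos2(id88) recv 59: drop; pos3(id52) recv 88: fwd; pos4(id27) recv 52: fwd; pos5(id60) recv 27: drop; pos0(id36) recv 60: fwd
Round 2: pos4(id27) recv 88: fwd; pos5(id60) recv 52: drop; pos1(id59) recv 60: fwd
After round 2: 2 messages still in flight

Answer: 2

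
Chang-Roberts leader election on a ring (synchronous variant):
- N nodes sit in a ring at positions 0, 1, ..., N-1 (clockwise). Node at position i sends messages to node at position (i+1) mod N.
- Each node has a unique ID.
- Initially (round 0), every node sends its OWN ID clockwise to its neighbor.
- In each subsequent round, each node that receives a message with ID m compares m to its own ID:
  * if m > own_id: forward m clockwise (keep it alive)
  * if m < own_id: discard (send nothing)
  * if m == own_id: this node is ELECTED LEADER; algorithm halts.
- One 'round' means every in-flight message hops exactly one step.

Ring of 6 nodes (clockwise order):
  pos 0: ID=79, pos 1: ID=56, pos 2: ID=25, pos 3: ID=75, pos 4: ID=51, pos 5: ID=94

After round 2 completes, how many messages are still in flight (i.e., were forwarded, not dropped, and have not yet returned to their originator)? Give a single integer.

Answer: 2

Derivation:
Round 1: pos1(id56) recv 79: fwd; pos2(id25) recv 56: fwd; pos3(id75) recv 25: drop; pos4(id51) recv 75: fwd; pos5(id94) recv 51: drop; pos0(id79) recv 94: fwd
Round 2: pos2(id25) recv 79: fwd; pos3(id75) recv 56: drop; pos5(id94) recv 75: drop; pos1(id56) recv 94: fwd
After round 2: 2 messages still in flight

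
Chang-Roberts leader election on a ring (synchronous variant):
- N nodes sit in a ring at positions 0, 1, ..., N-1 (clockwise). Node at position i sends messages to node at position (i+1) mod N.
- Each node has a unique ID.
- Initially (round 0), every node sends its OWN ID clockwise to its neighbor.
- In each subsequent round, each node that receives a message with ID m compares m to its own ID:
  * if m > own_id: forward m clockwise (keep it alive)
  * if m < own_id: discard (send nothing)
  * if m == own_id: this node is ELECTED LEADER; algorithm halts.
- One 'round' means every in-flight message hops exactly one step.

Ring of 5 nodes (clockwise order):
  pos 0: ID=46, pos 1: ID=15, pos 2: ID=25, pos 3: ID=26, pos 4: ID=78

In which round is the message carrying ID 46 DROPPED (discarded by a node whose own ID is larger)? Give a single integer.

Answer: 4

Derivation:
Round 1: pos1(id15) recv 46: fwd; pos2(id25) recv 15: drop; pos3(id26) recv 25: drop; pos4(id78) recv 26: drop; pos0(id46) recv 78: fwd
Round 2: pos2(id25) recv 46: fwd; pos1(id15) recv 78: fwd
Round 3: pos3(id26) recv 46: fwd; pos2(id25) recv 78: fwd
Round 4: pos4(id78) recv 46: drop; pos3(id26) recv 78: fwd
Round 5: pos4(id78) recv 78: ELECTED
Message ID 46 originates at pos 0; dropped at pos 4 in round 4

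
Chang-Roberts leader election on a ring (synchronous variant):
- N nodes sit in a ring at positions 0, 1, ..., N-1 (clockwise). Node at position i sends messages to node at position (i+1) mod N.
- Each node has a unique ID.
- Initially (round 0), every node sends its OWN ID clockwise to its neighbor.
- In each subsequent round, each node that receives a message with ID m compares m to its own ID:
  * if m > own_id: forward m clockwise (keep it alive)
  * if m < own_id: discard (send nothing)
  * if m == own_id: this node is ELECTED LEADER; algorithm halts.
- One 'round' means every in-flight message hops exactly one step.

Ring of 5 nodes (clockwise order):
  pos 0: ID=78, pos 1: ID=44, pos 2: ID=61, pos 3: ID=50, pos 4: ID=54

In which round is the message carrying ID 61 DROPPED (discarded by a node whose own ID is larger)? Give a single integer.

Round 1: pos1(id44) recv 78: fwd; pos2(id61) recv 44: drop; pos3(id50) recv 61: fwd; pos4(id54) recv 50: drop; pos0(id78) recv 54: drop
Round 2: pos2(id61) recv 78: fwd; pos4(id54) recv 61: fwd
Round 3: pos3(id50) recv 78: fwd; pos0(id78) recv 61: drop
Round 4: pos4(id54) recv 78: fwd
Round 5: pos0(id78) recv 78: ELECTED
Message ID 61 originates at pos 2; dropped at pos 0 in round 3

Answer: 3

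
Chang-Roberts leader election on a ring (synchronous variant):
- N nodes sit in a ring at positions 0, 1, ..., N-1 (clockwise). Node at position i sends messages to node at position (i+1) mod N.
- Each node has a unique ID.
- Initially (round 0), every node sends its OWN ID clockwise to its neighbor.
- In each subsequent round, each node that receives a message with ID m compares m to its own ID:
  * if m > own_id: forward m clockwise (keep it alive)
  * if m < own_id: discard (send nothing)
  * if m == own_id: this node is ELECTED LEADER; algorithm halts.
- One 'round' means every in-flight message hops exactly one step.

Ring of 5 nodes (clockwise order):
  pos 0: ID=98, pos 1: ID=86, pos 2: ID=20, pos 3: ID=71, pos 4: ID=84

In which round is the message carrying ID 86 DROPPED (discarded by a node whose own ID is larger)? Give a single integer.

Round 1: pos1(id86) recv 98: fwd; pos2(id20) recv 86: fwd; pos3(id71) recv 20: drop; pos4(id84) recv 71: drop; pos0(id98) recv 84: drop
Round 2: pos2(id20) recv 98: fwd; pos3(id71) recv 86: fwd
Round 3: pos3(id71) recv 98: fwd; pos4(id84) recv 86: fwd
Round 4: pos4(id84) recv 98: fwd; pos0(id98) recv 86: drop
Round 5: pos0(id98) recv 98: ELECTED
Message ID 86 originates at pos 1; dropped at pos 0 in round 4

Answer: 4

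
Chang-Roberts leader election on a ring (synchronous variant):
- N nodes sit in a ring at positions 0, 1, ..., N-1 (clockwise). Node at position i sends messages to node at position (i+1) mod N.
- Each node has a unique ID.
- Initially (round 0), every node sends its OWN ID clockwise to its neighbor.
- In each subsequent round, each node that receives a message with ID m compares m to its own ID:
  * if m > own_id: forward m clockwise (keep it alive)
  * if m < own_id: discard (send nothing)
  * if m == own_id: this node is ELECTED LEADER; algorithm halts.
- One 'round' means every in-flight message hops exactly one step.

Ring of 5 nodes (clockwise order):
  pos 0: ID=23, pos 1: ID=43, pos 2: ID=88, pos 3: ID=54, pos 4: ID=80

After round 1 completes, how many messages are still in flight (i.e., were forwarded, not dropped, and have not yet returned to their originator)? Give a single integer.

Answer: 2

Derivation:
Round 1: pos1(id43) recv 23: drop; pos2(id88) recv 43: drop; pos3(id54) recv 88: fwd; pos4(id80) recv 54: drop; pos0(id23) recv 80: fwd
After round 1: 2 messages still in flight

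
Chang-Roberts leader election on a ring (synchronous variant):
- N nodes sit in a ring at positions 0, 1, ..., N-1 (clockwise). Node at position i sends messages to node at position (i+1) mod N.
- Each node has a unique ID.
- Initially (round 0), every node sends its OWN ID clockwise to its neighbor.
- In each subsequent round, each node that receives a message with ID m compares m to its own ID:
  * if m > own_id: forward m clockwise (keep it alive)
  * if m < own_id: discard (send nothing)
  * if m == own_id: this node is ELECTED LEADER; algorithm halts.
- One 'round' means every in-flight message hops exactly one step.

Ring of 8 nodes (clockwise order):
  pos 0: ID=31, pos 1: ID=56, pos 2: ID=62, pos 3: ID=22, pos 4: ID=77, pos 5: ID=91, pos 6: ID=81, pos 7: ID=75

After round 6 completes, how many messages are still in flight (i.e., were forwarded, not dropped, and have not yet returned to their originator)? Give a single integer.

Answer: 2

Derivation:
Round 1: pos1(id56) recv 31: drop; pos2(id62) recv 56: drop; pos3(id22) recv 62: fwd; pos4(id77) recv 22: drop; pos5(id91) recv 77: drop; pos6(id81) recv 91: fwd; pos7(id75) recv 81: fwd; pos0(id31) recv 75: fwd
Round 2: pos4(id77) recv 62: drop; pos7(id75) recv 91: fwd; pos0(id31) recv 81: fwd; pos1(id56) recv 75: fwd
Round 3: pos0(id31) recv 91: fwd; pos1(id56) recv 81: fwd; pos2(id62) recv 75: fwd
Round 4: pos1(id56) recv 91: fwd; pos2(id62) recv 81: fwd; pos3(id22) recv 75: fwd
Round 5: pos2(id62) recv 91: fwd; pos3(id22) recv 81: fwd; pos4(id77) recv 75: drop
Round 6: pos3(id22) recv 91: fwd; pos4(id77) recv 81: fwd
After round 6: 2 messages still in flight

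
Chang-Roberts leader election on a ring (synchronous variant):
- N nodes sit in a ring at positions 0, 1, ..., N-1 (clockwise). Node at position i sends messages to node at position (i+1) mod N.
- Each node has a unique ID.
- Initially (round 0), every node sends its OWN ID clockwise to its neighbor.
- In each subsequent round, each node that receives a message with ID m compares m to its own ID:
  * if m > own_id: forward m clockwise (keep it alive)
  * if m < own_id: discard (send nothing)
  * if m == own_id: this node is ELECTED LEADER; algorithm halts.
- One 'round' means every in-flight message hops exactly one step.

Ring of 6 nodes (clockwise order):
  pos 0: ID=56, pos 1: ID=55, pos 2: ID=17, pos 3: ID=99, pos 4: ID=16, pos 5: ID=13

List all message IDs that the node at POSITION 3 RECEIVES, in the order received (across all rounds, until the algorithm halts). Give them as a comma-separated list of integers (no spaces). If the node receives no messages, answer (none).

Answer: 17,55,56,99

Derivation:
Round 1: pos1(id55) recv 56: fwd; pos2(id17) recv 55: fwd; pos3(id99) recv 17: drop; pos4(id16) recv 99: fwd; pos5(id13) recv 16: fwd; pos0(id56) recv 13: drop
Round 2: pos2(id17) recv 56: fwd; pos3(id99) recv 55: drop; pos5(id13) recv 99: fwd; pos0(id56) recv 16: drop
Round 3: pos3(id99) recv 56: drop; pos0(id56) recv 99: fwd
Round 4: pos1(id55) recv 99: fwd
Round 5: pos2(id17) recv 99: fwd
Round 6: pos3(id99) recv 99: ELECTED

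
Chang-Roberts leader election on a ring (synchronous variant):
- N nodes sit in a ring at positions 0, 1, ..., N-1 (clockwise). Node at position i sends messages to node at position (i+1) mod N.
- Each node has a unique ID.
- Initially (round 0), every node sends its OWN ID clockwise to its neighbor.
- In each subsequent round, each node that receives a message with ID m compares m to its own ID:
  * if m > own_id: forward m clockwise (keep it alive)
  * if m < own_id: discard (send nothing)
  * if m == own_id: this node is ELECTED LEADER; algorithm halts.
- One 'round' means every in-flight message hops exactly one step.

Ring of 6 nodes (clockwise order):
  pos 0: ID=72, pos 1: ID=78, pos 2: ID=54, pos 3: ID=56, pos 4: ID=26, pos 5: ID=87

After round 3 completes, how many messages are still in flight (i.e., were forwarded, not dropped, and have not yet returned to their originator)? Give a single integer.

Round 1: pos1(id78) recv 72: drop; pos2(id54) recv 78: fwd; pos3(id56) recv 54: drop; pos4(id26) recv 56: fwd; pos5(id87) recv 26: drop; pos0(id72) recv 87: fwd
Round 2: pos3(id56) recv 78: fwd; pos5(id87) recv 56: drop; pos1(id78) recv 87: fwd
Round 3: pos4(id26) recv 78: fwd; pos2(id54) recv 87: fwd
After round 3: 2 messages still in flight

Answer: 2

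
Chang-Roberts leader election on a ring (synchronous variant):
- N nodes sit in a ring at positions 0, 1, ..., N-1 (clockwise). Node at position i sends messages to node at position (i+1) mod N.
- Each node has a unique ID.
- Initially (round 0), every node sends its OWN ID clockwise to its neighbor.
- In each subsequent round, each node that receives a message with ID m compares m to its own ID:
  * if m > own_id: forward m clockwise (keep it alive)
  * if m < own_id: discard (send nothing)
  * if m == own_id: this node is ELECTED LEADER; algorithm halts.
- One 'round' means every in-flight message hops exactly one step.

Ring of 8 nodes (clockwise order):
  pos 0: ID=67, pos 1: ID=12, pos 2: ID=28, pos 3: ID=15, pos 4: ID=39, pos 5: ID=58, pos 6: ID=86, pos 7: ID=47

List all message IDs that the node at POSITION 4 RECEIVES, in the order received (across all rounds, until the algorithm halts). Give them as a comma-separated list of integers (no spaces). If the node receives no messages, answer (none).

Answer: 15,28,67,86

Derivation:
Round 1: pos1(id12) recv 67: fwd; pos2(id28) recv 12: drop; pos3(id15) recv 28: fwd; pos4(id39) recv 15: drop; pos5(id58) recv 39: drop; pos6(id86) recv 58: drop; pos7(id47) recv 86: fwd; pos0(id67) recv 47: drop
Round 2: pos2(id28) recv 67: fwd; pos4(id39) recv 28: drop; pos0(id67) recv 86: fwd
Round 3: pos3(id15) recv 67: fwd; pos1(id12) recv 86: fwd
Round 4: pos4(id39) recv 67: fwd; pos2(id28) recv 86: fwd
Round 5: pos5(id58) recv 67: fwd; pos3(id15) recv 86: fwd
Round 6: pos6(id86) recv 67: drop; pos4(id39) recv 86: fwd
Round 7: pos5(id58) recv 86: fwd
Round 8: pos6(id86) recv 86: ELECTED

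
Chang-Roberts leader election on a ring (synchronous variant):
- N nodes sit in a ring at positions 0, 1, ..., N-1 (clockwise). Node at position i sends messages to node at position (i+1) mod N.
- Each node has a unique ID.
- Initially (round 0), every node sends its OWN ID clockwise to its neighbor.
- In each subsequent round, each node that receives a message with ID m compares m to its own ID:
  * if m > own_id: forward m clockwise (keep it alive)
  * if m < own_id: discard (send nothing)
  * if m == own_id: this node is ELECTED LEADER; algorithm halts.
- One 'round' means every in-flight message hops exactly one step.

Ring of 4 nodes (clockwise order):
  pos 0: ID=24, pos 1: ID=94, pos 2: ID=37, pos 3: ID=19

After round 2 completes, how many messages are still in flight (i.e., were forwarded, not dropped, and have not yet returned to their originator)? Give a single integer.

Answer: 2

Derivation:
Round 1: pos1(id94) recv 24: drop; pos2(id37) recv 94: fwd; pos3(id19) recv 37: fwd; pos0(id24) recv 19: drop
Round 2: pos3(id19) recv 94: fwd; pos0(id24) recv 37: fwd
After round 2: 2 messages still in flight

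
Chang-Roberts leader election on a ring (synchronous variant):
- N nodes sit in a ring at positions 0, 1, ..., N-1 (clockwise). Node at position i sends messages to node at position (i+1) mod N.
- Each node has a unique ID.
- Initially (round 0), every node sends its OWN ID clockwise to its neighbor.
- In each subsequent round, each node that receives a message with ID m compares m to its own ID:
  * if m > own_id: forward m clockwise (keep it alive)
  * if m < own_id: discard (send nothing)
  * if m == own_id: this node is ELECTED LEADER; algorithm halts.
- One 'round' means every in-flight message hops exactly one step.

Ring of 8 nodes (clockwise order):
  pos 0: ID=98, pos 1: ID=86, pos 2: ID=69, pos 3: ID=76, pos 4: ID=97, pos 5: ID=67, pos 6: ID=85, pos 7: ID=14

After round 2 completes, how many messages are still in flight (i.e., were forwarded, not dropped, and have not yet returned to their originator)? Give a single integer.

Answer: 3

Derivation:
Round 1: pos1(id86) recv 98: fwd; pos2(id69) recv 86: fwd; pos3(id76) recv 69: drop; pos4(id97) recv 76: drop; pos5(id67) recv 97: fwd; pos6(id85) recv 67: drop; pos7(id14) recv 85: fwd; pos0(id98) recv 14: drop
Round 2: pos2(id69) recv 98: fwd; pos3(id76) recv 86: fwd; pos6(id85) recv 97: fwd; pos0(id98) recv 85: drop
After round 2: 3 messages still in flight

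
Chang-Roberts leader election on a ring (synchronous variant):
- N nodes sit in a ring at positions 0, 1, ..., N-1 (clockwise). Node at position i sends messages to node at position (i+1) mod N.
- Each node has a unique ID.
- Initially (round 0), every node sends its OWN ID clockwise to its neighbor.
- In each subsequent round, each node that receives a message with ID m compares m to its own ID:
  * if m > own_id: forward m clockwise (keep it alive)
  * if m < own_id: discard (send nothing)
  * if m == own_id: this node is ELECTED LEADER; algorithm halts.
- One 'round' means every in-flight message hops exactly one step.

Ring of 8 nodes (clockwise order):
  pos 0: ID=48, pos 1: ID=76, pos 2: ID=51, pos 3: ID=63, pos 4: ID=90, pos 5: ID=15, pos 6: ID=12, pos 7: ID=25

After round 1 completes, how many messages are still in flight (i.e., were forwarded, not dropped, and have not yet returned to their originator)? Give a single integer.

Answer: 3

Derivation:
Round 1: pos1(id76) recv 48: drop; pos2(id51) recv 76: fwd; pos3(id63) recv 51: drop; pos4(id90) recv 63: drop; pos5(id15) recv 90: fwd; pos6(id12) recv 15: fwd; pos7(id25) recv 12: drop; pos0(id48) recv 25: drop
After round 1: 3 messages still in flight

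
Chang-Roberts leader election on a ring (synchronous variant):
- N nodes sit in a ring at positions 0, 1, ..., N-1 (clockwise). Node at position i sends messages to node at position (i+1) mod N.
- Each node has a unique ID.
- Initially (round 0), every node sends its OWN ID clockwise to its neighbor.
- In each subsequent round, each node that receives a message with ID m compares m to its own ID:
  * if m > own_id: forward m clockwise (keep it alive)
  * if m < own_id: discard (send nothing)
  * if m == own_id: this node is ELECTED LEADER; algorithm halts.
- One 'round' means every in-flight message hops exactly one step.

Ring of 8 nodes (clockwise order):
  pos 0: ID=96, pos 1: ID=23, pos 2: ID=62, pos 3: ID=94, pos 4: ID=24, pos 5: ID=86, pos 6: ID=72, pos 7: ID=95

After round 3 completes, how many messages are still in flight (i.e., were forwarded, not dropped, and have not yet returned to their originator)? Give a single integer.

Answer: 2

Derivation:
Round 1: pos1(id23) recv 96: fwd; pos2(id62) recv 23: drop; pos3(id94) recv 62: drop; pos4(id24) recv 94: fwd; pos5(id86) recv 24: drop; pos6(id72) recv 86: fwd; pos7(id95) recv 72: drop; pos0(id96) recv 95: drop
Round 2: pos2(id62) recv 96: fwd; pos5(id86) recv 94: fwd; pos7(id95) recv 86: drop
Round 3: pos3(id94) recv 96: fwd; pos6(id72) recv 94: fwd
After round 3: 2 messages still in flight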